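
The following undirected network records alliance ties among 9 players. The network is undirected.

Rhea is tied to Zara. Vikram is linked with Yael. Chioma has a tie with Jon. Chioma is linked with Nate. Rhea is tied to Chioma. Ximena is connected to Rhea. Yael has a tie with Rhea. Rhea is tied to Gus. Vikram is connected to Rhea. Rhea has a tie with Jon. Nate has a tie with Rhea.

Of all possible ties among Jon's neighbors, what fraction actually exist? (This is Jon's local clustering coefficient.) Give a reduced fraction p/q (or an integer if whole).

Jon's neighbors: Chioma and Rhea (k = 2).
Possible neighbor pairs: C(2,2) = 1. Edges among them: Chioma–Rhea → e = 1.
Clustering(Jon) = 1/1.

1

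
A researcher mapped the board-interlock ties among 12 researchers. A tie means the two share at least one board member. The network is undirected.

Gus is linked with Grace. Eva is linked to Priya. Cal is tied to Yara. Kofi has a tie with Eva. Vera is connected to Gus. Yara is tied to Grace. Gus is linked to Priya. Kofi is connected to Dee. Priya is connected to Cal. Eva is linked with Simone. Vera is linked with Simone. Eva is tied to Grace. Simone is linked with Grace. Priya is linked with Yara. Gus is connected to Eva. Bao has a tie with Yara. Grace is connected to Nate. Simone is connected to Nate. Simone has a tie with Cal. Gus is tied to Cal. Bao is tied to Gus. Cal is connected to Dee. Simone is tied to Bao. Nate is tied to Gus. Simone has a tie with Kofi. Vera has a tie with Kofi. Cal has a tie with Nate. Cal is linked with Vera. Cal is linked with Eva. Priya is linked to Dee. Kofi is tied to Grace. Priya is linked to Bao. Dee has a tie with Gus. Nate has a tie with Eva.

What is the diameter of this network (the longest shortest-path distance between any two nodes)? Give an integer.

Eccentricity of each node (its greatest distance to any other): Bao:2, Cal:2, Dee:2, Eva:2, Grace:2, Gus:2, Kofi:2, Nate:2, Priya:2, Simone:2, Vera:2, Yara:2.
The maximum eccentricity is 2, realized for instance by the pair Priya–Nate via Priya – Gus – Nate. So the diameter is 2.

2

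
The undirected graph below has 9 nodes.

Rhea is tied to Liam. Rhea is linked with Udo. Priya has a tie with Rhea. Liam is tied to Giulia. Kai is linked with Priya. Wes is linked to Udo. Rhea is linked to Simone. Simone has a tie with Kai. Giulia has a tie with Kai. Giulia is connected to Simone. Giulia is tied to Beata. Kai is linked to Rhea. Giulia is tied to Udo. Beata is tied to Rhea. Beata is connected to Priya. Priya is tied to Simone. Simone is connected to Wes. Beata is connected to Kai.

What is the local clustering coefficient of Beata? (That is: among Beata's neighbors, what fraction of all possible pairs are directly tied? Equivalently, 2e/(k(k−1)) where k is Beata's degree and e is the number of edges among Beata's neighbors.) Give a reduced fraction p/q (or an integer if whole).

Beata's neighbors: Giulia, Kai, Priya, and Rhea (k = 4).
Possible neighbor pairs: C(4,2) = 6. Edges among them: Giulia–Kai, Kai–Priya, Kai–Rhea, Priya–Rhea → e = 4.
Clustering(Beata) = 4/6 = 2/3.

2/3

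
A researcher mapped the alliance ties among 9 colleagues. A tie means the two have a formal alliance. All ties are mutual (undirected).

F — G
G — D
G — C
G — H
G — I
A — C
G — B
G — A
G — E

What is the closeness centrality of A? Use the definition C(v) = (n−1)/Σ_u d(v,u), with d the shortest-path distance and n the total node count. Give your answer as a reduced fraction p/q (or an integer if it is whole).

Distances from A: B:2, C:1, D:2, E:2, F:2, G:1, H:2, I:2. Sum = 14.
n = 9, so closeness = 8/14 = 4/7.

4/7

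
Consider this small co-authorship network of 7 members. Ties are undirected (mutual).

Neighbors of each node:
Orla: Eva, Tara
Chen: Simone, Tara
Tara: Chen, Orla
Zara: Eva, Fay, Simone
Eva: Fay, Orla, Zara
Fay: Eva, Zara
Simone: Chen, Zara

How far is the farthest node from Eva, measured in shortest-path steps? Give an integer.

Distances from Eva: Chen:3, Fay:1, Orla:1, Simone:2, Tara:2, Zara:1.
The largest is 3 (to Chen), so the eccentricity of Eva is 3.

3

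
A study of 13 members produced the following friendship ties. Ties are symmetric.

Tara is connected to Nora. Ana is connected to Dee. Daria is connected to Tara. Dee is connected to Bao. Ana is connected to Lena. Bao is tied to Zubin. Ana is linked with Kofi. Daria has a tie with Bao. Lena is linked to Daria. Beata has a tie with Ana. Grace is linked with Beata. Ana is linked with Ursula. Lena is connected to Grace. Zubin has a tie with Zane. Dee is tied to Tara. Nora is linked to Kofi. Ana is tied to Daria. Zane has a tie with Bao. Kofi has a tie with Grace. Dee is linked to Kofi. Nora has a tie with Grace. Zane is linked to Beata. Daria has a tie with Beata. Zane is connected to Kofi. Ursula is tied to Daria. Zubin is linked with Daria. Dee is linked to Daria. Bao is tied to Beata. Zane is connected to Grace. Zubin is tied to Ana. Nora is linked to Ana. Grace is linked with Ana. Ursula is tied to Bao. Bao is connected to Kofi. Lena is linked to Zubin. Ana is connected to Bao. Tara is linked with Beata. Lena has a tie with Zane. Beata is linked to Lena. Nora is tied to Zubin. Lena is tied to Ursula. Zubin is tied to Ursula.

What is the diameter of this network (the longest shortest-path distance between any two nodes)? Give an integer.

2

Eccentricity of each node (its greatest distance to any other): Ana:2, Bao:2, Beata:2, Daria:2, Dee:2, Grace:2, Kofi:2, Lena:2, Nora:2, Tara:2, Ursula:2, Zane:2, Zubin:2.
The maximum eccentricity is 2, realized for instance by the pair Zane–Ursula via Zane – Bao – Ursula. So the diameter is 2.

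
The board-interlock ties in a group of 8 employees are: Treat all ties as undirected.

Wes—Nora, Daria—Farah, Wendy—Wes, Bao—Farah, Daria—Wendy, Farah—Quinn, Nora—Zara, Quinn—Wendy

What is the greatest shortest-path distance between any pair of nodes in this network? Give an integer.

Eccentricity of each node (its greatest distance to any other): Bao:6, Daria:4, Farah:5, Nora:5, Quinn:4, Wendy:3, Wes:4, Zara:6.
The maximum eccentricity is 6, realized for instance by the pair Zara–Bao via Zara – Nora – Wes – Wendy – Daria – Farah – Bao. So the diameter is 6.

6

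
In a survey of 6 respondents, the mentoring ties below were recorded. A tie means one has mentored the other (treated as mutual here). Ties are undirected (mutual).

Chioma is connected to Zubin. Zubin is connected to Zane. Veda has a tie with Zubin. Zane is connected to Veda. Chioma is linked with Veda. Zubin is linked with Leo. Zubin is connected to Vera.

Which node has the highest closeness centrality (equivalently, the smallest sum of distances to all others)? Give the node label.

Zubin

Farness (sum of distances to all others) for each node — Chioma:8, Leo:9, Veda:7, Vera:9, Zane:8, Zubin:5.
The smallest farness is 5, for Zubin, so Zubin has the highest closeness.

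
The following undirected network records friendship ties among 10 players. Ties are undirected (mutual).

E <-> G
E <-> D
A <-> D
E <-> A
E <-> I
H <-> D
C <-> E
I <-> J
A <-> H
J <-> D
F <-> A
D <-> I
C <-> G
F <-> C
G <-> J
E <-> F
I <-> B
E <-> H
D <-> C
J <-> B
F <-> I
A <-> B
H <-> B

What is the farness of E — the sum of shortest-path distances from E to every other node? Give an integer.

11

Distances from E: A:1, B:2, C:1, D:1, F:1, G:1, H:1, I:1, J:2.
Sum = 1 + 2 + 1 + 1 + 1 + 1 + 1 + 1 + 2 = 11.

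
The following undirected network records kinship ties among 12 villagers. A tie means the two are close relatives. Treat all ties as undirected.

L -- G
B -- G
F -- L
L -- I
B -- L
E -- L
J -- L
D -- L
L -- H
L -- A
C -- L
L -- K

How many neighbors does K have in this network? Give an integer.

1

K is directly tied to L. That is 1 neighbor, so the degree of K is 1.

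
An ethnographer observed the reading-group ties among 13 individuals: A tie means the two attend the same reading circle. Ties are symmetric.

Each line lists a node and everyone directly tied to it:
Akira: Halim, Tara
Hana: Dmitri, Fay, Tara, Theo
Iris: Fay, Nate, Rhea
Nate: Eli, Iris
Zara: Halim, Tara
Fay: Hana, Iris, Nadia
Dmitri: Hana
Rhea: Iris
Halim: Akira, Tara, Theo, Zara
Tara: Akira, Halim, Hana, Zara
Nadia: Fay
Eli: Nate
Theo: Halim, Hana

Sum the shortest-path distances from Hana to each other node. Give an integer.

24

Distances from Hana: Akira:2, Dmitri:1, Eli:4, Fay:1, Halim:2, Iris:2, Nadia:2, Nate:3, Rhea:3, Tara:1, Theo:1, Zara:2.
Sum = 2 + 1 + 4 + 1 + 2 + 2 + 2 + 3 + 3 + 1 + 1 + 2 = 24.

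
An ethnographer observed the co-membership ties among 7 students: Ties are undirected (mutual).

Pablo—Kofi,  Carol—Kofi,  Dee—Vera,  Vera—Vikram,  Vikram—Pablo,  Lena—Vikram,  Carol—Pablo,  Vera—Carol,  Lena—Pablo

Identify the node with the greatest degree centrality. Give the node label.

Pablo

Degrees — Carol:3, Dee:1, Kofi:2, Lena:2, Pablo:4, Vera:3, Vikram:3.
The maximum is 4, attained only by Pablo.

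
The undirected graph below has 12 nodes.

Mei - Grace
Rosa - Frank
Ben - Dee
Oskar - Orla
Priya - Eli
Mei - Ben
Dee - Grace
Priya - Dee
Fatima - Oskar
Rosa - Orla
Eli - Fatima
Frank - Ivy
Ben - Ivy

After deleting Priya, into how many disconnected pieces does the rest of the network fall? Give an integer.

1

Priya's neighbors (Dee and Eli) remain reachable from one another through other ties, so the rest of the network stays in one piece.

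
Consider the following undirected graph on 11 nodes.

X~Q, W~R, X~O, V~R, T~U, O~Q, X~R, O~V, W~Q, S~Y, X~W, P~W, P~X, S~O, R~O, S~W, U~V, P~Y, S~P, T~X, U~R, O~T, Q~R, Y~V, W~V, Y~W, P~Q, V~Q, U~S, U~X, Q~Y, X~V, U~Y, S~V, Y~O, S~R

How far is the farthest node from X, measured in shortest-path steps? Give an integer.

2

Distances from X: O:1, P:1, Q:1, R:1, S:2, T:1, U:1, V:1, W:1, Y:2.
The largest is 2 (to Y and S), so the eccentricity of X is 2.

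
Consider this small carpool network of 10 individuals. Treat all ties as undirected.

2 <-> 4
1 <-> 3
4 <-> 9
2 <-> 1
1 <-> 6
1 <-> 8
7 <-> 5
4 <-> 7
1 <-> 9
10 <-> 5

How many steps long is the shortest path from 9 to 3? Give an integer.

One shortest route is 9 – 1 – 3, which uses 2 edges, and 9 and 3 are not directly tied, so nothing shorter exists. So d(9,3) = 2.

2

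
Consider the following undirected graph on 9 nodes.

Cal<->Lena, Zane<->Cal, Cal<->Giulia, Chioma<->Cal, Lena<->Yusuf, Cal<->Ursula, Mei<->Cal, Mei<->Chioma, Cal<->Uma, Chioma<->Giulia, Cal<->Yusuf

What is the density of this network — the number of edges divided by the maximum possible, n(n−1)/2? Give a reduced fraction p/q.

There are 11 edges and 9 nodes, so the maximum possible is C(9,2) = 36.
Density = 11/36.

11/36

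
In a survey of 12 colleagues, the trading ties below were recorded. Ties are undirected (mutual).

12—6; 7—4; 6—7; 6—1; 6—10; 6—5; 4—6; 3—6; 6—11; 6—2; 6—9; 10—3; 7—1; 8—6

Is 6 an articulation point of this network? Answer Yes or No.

Yes

Removing 6 leaves {1, 4, and 7} with no path to {11}, so the network splits into 8 components. 6 is a cut vertex.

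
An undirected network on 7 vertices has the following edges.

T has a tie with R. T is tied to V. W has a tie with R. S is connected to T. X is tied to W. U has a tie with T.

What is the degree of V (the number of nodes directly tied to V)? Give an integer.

1

V is directly tied to T. That is 1 neighbor, so the degree of V is 1.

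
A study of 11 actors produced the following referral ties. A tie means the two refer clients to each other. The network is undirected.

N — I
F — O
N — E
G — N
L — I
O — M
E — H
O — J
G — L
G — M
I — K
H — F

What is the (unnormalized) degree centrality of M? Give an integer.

2

M is directly tied to G and O. That is 2 neighbors, so the degree of M is 2.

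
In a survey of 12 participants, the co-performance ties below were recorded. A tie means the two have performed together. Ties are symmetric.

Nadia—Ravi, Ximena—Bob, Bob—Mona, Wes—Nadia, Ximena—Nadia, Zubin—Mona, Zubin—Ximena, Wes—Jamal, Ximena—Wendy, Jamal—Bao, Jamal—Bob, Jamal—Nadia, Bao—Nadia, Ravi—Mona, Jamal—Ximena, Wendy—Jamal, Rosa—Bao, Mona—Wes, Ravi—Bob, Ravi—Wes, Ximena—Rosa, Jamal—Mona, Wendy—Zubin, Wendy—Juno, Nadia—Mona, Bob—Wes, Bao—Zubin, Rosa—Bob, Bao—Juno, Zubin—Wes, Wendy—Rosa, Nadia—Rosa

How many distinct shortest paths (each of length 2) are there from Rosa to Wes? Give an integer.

The shortest distance is 2. The length-2 paths are: Rosa–Nadia–Wes; Rosa–Bob–Wes.
That gives 2 distinct shortest paths.

2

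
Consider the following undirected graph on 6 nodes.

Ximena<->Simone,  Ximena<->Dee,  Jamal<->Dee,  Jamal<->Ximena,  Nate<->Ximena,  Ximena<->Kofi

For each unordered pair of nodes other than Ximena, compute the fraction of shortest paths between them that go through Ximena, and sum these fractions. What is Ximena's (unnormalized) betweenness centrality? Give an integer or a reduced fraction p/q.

9

Pairs whose geodesics pass through Ximena — Simone–Kofi: 1; Simone–Dee: 1; Simone–Jamal: 1; Simone–Nate: 1; Kofi–Dee: 1; Kofi–Jamal: 1; Kofi–Nate: 1; Dee–Nate: 1; Jamal–Nate: 1.
All other pairs contribute 0.
Summing the contributions gives betweenness(Ximena) = 9.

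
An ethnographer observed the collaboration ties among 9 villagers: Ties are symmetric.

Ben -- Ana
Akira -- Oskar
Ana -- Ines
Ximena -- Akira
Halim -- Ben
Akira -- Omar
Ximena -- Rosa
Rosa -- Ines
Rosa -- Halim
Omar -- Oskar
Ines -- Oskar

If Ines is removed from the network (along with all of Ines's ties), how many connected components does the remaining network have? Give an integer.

Ines's neighbors (Ana, Oskar, and Rosa) remain reachable from one another through other ties, so the rest of the network stays in one piece.

1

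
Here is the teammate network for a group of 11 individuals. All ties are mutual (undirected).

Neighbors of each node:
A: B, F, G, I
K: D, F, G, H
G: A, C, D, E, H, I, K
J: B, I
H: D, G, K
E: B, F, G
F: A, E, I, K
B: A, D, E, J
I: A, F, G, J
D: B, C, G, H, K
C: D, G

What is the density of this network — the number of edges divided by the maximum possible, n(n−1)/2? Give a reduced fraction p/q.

21/55

There are 21 edges and 11 nodes, so the maximum possible is C(11,2) = 55.
Density = 21/55.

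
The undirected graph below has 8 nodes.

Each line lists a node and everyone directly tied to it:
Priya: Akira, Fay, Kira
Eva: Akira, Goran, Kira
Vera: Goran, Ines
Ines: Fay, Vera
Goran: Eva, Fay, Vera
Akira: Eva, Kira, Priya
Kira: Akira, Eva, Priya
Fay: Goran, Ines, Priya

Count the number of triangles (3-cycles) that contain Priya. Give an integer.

1

Priya's neighbors: Akira, Fay, and Kira.
Neighbor pairs that are themselves tied: Priya–Akira–Kira. Each forms one triangle with Priya, for 1 in total.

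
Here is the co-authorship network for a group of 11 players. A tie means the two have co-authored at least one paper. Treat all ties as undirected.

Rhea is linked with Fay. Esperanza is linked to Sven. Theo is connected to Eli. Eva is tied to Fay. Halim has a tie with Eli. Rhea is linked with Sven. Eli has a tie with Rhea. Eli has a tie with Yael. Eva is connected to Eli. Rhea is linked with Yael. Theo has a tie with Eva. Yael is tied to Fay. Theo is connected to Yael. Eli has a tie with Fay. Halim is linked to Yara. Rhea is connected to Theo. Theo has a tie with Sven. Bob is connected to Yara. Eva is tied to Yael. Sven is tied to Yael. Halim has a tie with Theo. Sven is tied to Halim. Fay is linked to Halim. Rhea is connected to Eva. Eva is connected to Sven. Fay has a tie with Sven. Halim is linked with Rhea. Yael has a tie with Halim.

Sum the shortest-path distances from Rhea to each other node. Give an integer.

Distances from Rhea: Bob:3, Eli:1, Esperanza:2, Eva:1, Fay:1, Halim:1, Sven:1, Theo:1, Yael:1, Yara:2.
Sum = 3 + 1 + 2 + 1 + 1 + 1 + 1 + 1 + 1 + 2 = 14.

14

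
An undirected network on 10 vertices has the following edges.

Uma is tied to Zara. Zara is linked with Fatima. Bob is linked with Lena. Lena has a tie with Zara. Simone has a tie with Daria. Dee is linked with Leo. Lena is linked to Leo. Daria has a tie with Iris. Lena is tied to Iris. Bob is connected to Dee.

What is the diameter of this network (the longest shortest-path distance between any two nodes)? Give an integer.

5

Eccentricity of each node (its greatest distance to any other): Bob:4, Daria:4, Dee:5, Fatima:5, Iris:3, Lena:3, Leo:4, Simone:5, Uma:5, Zara:4.
The maximum eccentricity is 5, realized for instance by the pair Dee–Simone via Dee – Leo – Lena – Iris – Daria – Simone. So the diameter is 5.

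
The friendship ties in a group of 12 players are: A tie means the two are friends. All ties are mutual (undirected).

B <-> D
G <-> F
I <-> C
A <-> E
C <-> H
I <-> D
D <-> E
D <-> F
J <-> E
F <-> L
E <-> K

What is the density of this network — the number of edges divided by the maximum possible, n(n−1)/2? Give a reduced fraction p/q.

1/6

There are 11 edges and 12 nodes, so the maximum possible is C(12,2) = 66.
Density = 11/66 = 1/6.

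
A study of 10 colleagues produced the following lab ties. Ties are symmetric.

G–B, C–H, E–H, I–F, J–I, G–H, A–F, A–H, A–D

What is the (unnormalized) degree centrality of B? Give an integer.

1

B is directly tied to G. That is 1 neighbor, so the degree of B is 1.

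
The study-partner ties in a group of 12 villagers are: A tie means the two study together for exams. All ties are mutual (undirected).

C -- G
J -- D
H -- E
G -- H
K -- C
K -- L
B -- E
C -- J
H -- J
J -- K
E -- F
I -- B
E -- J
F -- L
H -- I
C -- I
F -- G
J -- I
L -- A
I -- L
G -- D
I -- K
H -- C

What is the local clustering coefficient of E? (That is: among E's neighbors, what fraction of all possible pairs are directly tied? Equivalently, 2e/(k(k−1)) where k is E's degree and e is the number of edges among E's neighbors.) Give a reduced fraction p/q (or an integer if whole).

E's neighbors: B, F, H, and J (k = 4).
Possible neighbor pairs: C(4,2) = 6. Edges among them: H–J → e = 1.
Clustering(E) = 1/6.

1/6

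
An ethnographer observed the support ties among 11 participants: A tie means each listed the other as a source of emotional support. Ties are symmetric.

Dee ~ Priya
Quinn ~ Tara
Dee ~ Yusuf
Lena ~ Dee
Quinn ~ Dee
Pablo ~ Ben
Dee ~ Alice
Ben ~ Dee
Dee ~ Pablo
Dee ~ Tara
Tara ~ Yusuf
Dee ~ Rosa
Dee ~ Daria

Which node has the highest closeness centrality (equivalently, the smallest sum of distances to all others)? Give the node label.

Dee

Farness (sum of distances to all others) for each node — Alice:19, Ben:18, Daria:19, Dee:10, Lena:19, Pablo:18, Priya:19, Quinn:18, Rosa:19, Tara:17, Yusuf:18.
The smallest farness is 10, for Dee, so Dee has the highest closeness.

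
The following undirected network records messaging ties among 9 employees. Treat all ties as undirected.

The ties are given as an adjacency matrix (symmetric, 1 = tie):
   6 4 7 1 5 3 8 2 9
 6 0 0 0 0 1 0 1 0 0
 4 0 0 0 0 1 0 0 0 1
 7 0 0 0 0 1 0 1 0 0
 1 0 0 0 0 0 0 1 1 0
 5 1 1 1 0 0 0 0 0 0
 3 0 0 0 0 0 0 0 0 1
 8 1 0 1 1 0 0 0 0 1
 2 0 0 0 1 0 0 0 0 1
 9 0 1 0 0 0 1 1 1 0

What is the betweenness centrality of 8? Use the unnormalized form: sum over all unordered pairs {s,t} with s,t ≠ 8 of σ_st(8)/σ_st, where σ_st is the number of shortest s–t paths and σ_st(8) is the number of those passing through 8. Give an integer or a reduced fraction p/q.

11

Pairs whose geodesics pass through 8 — 6–7: 1/2; 6–1: 1; 6–3: 1; 6–2: 2/2; 6–9: 1; 4–1: 1/2; 7–1: 1; 7–3: 1; 7–2: 2/2; 7–9: 1; 1–5: 2/2; 1–3: 1/2; 1–9: 1/2.
All other pairs contribute 0.
Summing the contributions gives betweenness(8) = 11.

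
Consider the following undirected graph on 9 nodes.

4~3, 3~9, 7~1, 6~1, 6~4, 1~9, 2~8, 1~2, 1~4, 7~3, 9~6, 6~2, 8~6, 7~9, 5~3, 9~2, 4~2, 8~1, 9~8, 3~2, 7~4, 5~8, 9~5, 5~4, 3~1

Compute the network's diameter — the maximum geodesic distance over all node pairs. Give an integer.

2

Eccentricity of each node (its greatest distance to any other): 1:2, 2:2, 3:2, 4:2, 5:2, 6:2, 7:2, 8:2, 9:2.
The maximum eccentricity is 2, realized for instance by the pair 5–6 via 5 – 8 – 6. So the diameter is 2.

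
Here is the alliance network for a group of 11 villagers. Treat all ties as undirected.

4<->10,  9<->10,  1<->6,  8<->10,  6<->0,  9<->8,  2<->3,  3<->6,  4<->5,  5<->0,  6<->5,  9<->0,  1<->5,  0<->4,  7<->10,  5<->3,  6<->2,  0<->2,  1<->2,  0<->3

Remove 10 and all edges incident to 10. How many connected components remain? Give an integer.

Without 10, the remaining ties split the others into: {0, 1, 2, 3, 4, 5, 6, 8, 9}; {7}.
That's 2 separate components.

2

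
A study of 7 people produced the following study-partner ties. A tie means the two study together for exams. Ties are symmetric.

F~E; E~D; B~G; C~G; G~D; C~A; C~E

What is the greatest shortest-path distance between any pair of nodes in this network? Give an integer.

4

Eccentricity of each node (its greatest distance to any other): A:3, B:4, C:2, D:3, E:3, F:4, G:3.
The maximum eccentricity is 4, realized for instance by the pair B–F via B – G – C – E – F. So the diameter is 4.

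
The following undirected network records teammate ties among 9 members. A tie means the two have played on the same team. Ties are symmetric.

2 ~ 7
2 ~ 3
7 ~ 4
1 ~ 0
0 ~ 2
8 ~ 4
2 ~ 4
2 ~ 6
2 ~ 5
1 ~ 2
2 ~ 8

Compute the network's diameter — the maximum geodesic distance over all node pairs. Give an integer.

Eccentricity of each node (its greatest distance to any other): 0:2, 1:2, 2:1, 3:2, 4:2, 5:2, 6:2, 7:2, 8:2.
The maximum eccentricity is 2, realized for instance by the pair 3–6 via 3 – 2 – 6. So the diameter is 2.

2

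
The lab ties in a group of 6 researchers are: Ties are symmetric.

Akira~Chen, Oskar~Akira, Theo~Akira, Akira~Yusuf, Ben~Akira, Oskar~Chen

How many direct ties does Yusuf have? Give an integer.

1

Yusuf is directly tied to Akira. That is 1 neighbor, so the degree of Yusuf is 1.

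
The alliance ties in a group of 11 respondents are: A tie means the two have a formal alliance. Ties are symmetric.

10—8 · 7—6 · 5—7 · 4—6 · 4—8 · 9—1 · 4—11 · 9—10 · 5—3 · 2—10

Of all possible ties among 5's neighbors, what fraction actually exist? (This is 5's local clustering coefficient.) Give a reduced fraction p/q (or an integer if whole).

0

5's neighbors: 3 and 7 (k = 2).
Possible neighbor pairs: C(2,2) = 1. Edges among them: none → e = 0.
Clustering(5) = 0/1.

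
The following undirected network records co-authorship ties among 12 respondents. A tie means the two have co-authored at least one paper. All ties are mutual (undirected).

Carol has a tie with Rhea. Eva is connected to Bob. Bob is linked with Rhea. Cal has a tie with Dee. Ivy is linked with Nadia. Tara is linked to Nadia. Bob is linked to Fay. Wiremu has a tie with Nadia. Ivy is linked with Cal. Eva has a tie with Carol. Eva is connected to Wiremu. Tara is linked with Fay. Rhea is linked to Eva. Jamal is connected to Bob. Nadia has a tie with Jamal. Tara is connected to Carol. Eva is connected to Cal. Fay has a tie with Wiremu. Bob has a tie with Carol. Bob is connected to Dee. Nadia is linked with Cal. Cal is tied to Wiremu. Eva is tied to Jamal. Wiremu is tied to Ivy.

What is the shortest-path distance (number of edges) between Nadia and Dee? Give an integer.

2

One shortest route is Nadia – Cal – Dee, which uses 2 edges, and Nadia and Dee are not directly tied, so nothing shorter exists. So d(Nadia,Dee) = 2.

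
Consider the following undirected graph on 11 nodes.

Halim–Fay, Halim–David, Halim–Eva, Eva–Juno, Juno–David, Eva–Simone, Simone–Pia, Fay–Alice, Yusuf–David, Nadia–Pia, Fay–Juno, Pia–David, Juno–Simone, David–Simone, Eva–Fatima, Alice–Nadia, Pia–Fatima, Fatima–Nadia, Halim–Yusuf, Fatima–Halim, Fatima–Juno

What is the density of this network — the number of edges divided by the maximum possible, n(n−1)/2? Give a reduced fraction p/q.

21/55

There are 21 edges and 11 nodes, so the maximum possible is C(11,2) = 55.
Density = 21/55.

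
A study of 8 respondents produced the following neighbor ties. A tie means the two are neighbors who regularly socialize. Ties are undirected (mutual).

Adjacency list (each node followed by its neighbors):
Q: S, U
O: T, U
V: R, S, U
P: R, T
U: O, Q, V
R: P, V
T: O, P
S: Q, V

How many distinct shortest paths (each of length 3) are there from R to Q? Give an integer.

2

The shortest distance is 3. The length-3 paths are: R–V–S–Q; R–V–U–Q.
That gives 2 distinct shortest paths.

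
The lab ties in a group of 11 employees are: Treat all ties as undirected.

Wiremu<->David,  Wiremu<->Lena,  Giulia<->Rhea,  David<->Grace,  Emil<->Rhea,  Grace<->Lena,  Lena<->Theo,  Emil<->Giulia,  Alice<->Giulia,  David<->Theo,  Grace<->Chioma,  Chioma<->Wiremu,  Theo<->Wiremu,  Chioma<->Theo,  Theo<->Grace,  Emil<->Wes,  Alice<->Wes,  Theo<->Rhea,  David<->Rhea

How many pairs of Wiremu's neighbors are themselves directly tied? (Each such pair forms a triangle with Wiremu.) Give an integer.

3

Wiremu's neighbors: Chioma, David, Lena, and Theo.
Neighbor pairs that are themselves tied: Wiremu–Chioma–Theo; Wiremu–David–Theo; Wiremu–Lena–Theo. Each forms one triangle with Wiremu, for 3 in total.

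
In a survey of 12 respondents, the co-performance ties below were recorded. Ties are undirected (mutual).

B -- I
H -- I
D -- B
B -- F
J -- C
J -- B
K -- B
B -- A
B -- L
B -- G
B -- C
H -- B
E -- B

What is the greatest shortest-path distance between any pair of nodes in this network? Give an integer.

2

Eccentricity of each node (its greatest distance to any other): A:2, B:1, C:2, D:2, E:2, F:2, G:2, H:2, I:2, J:2, K:2, L:2.
The maximum eccentricity is 2, realized for instance by the pair F–C via F – B – C. So the diameter is 2.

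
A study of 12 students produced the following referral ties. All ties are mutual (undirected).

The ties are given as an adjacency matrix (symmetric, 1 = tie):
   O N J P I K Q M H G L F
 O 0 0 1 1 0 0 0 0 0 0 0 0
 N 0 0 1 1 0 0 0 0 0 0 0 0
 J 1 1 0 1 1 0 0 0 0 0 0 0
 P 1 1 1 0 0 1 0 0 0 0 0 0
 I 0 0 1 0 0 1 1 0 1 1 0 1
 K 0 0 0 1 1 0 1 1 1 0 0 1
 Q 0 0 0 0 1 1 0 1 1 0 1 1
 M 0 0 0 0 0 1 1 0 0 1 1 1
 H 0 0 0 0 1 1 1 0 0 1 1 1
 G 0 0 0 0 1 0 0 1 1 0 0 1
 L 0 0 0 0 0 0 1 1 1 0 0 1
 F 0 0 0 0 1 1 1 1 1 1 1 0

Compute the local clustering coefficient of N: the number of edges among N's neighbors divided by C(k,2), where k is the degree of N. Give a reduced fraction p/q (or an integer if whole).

N's neighbors: J and P (k = 2).
Possible neighbor pairs: C(2,2) = 1. Edges among them: J–P → e = 1.
Clustering(N) = 1/1.

1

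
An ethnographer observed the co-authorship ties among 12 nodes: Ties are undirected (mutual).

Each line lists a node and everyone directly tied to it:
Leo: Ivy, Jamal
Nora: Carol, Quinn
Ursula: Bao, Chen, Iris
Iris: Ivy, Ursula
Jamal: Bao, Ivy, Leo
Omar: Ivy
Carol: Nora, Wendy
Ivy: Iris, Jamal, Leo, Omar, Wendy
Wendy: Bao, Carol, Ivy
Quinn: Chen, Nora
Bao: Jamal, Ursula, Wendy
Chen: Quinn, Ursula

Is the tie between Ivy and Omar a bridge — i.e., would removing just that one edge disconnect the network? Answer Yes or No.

Without the Ivy–Omar edge there is no alternate route between Ivy and Omar, so the network disconnects. It is a bridge.

Yes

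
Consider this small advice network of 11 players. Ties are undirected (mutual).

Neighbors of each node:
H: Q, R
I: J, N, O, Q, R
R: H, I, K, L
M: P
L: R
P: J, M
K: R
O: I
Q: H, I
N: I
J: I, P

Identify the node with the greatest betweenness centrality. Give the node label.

I

Unnormalized betweenness of each node: H:3/2, I:67/2, J:16, K:0, L:0, M:0, N:0, O:0, P:9, Q:3, R:20.
I has the largest value, 67/2, making it the main broker — the node through which the most shortest paths run.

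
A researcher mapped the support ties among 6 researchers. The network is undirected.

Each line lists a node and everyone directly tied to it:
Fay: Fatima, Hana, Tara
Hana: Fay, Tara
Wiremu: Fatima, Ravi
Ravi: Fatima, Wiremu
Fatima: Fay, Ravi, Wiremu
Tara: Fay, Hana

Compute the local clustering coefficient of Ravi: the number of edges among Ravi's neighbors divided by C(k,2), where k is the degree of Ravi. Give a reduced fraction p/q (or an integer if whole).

Ravi's neighbors: Fatima and Wiremu (k = 2).
Possible neighbor pairs: C(2,2) = 1. Edges among them: Fatima–Wiremu → e = 1.
Clustering(Ravi) = 1/1.

1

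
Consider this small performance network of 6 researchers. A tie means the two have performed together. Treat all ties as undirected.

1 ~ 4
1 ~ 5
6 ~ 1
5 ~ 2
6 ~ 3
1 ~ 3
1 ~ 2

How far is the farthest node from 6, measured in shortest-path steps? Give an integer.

2

Distances from 6: 1:1, 2:2, 3:1, 4:2, 5:2.
The largest is 2 (to 4, 5, and 2), so the eccentricity of 6 is 2.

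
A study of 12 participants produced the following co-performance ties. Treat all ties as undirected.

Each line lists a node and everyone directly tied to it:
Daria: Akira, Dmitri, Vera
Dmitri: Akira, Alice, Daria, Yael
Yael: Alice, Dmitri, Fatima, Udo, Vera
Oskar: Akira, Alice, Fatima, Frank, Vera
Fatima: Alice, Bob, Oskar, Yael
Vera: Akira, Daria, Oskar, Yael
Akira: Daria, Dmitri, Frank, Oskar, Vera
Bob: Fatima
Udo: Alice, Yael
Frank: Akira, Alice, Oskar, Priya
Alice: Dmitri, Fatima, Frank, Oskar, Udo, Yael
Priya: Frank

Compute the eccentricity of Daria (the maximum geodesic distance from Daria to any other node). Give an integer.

Distances from Daria: Akira:1, Alice:2, Bob:4, Dmitri:1, Fatima:3, Frank:2, Oskar:2, Priya:3, Udo:3, Vera:1, Yael:2.
The largest is 4 (to Bob), so the eccentricity of Daria is 4.

4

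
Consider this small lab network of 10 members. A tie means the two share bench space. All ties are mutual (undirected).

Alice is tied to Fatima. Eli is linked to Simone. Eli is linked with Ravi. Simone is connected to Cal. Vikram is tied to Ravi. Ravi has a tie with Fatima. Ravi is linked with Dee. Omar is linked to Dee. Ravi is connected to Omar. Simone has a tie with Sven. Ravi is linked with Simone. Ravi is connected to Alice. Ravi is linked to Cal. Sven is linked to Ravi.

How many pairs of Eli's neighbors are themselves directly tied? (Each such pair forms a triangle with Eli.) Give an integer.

1

Eli's neighbors: Ravi and Simone.
Neighbor pairs that are themselves tied: Eli–Ravi–Simone. Each forms one triangle with Eli, for 1 in total.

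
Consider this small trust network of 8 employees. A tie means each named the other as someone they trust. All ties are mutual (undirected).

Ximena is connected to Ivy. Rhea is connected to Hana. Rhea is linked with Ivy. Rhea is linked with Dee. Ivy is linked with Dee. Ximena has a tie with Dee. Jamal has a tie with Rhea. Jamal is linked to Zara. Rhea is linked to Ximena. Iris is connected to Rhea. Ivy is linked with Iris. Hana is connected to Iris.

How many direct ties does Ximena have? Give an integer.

Ximena is directly tied to Dee, Ivy, and Rhea. That is 3 neighbors, so the degree of Ximena is 3.

3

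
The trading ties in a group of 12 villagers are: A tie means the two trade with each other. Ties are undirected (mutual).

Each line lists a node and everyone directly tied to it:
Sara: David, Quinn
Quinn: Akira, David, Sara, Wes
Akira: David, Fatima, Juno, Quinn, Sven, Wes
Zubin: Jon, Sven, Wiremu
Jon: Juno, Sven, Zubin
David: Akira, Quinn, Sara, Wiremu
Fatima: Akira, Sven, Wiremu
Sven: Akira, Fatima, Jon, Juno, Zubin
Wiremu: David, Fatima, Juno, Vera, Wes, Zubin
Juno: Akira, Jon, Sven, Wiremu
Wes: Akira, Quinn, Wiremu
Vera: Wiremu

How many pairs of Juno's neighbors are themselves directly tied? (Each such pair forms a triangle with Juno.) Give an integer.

2

Juno's neighbors: Akira, Jon, Sven, and Wiremu.
Neighbor pairs that are themselves tied: Juno–Akira–Sven; Juno–Jon–Sven. Each forms one triangle with Juno, for 2 in total.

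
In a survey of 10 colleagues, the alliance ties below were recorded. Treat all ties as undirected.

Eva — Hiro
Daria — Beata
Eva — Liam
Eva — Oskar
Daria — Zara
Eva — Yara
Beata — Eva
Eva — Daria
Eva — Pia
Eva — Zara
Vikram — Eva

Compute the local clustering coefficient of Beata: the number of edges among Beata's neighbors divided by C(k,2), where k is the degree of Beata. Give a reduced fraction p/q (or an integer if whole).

Beata's neighbors: Daria and Eva (k = 2).
Possible neighbor pairs: C(2,2) = 1. Edges among them: Daria–Eva → e = 1.
Clustering(Beata) = 1/1.

1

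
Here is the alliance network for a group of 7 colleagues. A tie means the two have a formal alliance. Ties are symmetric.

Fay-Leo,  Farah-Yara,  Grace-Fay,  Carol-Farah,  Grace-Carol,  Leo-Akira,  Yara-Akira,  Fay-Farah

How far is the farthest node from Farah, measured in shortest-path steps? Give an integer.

2

Distances from Farah: Akira:2, Carol:1, Fay:1, Grace:2, Leo:2, Yara:1.
The largest is 2 (to Akira, Grace, and Leo), so the eccentricity of Farah is 2.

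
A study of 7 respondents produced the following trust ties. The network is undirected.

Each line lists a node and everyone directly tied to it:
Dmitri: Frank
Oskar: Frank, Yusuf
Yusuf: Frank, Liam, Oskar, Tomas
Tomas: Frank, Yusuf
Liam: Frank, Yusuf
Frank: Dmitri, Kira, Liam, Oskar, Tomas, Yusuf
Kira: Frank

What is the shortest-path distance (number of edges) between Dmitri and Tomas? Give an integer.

2

One shortest route is Dmitri – Frank – Tomas, which uses 2 edges, and Dmitri and Tomas are not directly tied, so nothing shorter exists. So d(Dmitri,Tomas) = 2.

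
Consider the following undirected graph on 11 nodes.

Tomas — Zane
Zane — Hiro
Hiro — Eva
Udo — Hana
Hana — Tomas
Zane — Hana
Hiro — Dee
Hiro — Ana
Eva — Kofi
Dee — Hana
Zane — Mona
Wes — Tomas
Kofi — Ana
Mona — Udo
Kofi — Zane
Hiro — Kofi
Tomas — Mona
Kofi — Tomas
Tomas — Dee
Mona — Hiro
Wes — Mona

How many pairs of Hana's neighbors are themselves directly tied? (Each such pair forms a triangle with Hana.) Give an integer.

Hana's neighbors: Dee, Tomas, Udo, and Zane.
Neighbor pairs that are themselves tied: Hana–Dee–Tomas; Hana–Tomas–Zane. Each forms one triangle with Hana, for 2 in total.

2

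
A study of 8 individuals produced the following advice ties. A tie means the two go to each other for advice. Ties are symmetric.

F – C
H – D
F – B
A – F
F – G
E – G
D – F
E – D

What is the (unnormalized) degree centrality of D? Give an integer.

3

D is directly tied to E, F, and H. That is 3 neighbors, so the degree of D is 3.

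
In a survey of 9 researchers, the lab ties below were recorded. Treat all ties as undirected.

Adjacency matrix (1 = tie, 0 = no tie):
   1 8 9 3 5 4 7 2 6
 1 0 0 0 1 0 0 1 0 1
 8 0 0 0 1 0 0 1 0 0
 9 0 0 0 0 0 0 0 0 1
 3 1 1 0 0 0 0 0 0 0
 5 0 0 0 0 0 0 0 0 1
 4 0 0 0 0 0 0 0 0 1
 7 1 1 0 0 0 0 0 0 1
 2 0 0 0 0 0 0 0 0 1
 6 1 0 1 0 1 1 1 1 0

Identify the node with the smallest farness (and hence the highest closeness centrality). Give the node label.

6

Farness (sum of distances to all others) for each node — 1:13, 2:17, 3:18, 4:17, 5:17, 6:10, 7:13, 8:18, 9:17.
The smallest farness is 10, for 6, so 6 has the highest closeness.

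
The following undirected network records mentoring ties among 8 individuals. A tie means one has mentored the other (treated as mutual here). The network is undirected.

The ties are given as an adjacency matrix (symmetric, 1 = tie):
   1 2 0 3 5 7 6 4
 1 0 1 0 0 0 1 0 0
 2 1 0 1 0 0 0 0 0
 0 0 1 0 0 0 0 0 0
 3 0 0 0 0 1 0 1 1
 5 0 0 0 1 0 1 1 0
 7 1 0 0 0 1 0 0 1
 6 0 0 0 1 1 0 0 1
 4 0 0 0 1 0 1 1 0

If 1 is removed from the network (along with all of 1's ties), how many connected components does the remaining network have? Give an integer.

2

Without 1, the remaining ties split the others into: {0, 2}; {3, 4, 5, 6, 7}.
That's 2 separate components.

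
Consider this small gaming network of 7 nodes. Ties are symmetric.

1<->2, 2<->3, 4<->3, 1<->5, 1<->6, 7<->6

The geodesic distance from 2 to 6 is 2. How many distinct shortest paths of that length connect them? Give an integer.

The shortest distance is 2, and the only length-2 path is 2–1–6. So there is exactly 1 shortest path.

1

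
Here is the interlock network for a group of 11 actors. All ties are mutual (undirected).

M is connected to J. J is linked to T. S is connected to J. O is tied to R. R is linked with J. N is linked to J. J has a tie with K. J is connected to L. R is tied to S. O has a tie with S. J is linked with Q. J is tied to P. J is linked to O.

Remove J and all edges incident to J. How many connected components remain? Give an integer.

Without J, the remaining ties split the others into: {O, R, S}; {P}; {M}; {N}; {K}; {T}; {Q}; {L}.
That's 8 separate components.

8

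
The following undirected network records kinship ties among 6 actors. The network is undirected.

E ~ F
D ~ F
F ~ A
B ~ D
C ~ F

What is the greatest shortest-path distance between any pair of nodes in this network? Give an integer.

3

Eccentricity of each node (its greatest distance to any other): A:3, B:3, C:3, D:2, E:3, F:2.
The maximum eccentricity is 3, realized for instance by the pair E–B via E – F – D – B. So the diameter is 3.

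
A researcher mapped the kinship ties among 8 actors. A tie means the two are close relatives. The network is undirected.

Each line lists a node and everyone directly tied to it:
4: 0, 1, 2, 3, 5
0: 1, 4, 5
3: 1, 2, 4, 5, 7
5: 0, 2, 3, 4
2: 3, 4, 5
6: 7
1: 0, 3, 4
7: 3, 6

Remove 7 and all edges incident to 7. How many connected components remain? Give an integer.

Without 7, the remaining ties split the others into: {6}; {0, 1, 2, 3, 4, 5}.
That's 2 separate components.

2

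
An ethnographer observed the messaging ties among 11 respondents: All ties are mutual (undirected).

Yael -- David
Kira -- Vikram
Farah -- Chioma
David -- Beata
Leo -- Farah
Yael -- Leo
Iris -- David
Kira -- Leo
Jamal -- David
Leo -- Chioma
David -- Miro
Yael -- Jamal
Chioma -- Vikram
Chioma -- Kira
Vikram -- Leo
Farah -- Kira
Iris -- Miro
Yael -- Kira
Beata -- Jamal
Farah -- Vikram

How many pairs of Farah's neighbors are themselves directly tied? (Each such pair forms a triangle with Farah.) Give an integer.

6

Farah's neighbors: Chioma, Kira, Leo, and Vikram.
Neighbor pairs that are themselves tied: Farah–Chioma–Kira; Farah–Chioma–Leo; Farah–Chioma–Vikram; Farah–Kira–Leo; Farah–Kira–Vikram; Farah–Leo–Vikram. Each forms one triangle with Farah, for 6 in total.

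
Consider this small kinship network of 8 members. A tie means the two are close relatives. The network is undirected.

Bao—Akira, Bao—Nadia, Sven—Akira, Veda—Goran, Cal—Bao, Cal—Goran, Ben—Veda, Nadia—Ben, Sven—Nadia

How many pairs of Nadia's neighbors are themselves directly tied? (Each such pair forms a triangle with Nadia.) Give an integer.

0

Nadia's neighbors are Bao, Ben, and Sven, but none of them are tied to each other, so no triangle contains Nadia.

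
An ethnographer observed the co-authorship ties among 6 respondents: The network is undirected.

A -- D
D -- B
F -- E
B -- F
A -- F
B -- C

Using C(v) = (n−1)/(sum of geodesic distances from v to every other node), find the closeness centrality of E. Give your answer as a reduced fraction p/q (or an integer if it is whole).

Distances from E: A:2, B:2, C:3, D:3, F:1. Sum = 11.
n = 6, so closeness = 5/11.

5/11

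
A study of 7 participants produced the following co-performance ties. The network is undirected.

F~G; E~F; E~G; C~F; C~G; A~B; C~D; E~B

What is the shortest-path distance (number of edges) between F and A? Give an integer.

One shortest route is F – E – B – A, which uses 3 edges, and at distance 2 from F we only reach {B, D}, which does not include A. So d(F,A) = 3.

3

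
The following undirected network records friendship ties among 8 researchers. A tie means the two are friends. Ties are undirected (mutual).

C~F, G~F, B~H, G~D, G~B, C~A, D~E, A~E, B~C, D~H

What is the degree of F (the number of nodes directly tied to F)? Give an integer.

2

F is directly tied to C and G. That is 2 neighbors, so the degree of F is 2.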